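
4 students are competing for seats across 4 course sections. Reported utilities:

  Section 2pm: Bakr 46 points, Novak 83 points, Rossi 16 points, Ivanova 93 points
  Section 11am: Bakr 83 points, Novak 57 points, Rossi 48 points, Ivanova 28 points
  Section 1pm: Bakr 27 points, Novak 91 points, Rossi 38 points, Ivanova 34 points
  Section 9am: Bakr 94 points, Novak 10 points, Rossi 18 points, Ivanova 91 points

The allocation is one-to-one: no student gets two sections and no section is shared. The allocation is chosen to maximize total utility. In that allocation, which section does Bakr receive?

Bakr receives Section 9am.

Optimal: Bakr→Section 9am (94 points), Novak→Section 1pm (91 points), Rossi→Section 11am (48 points), Ivanova→Section 2pm (93 points) — total 94+91+48+93 = 326 points.
Column-greedy (each section in turn goes to its best remaining student) gives 285 points, worse by 41.
Next-best assignment: Bakr→Section 11am, Novak→Section 2pm, Rossi→Section 1pm, Ivanova→Section 9am = 295 points.
Every other assignment is strictly worse.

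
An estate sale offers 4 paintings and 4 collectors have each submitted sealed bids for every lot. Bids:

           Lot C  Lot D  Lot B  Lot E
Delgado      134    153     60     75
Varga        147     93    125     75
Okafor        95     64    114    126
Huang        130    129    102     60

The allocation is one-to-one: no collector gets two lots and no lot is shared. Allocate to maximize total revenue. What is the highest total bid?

Optimal: Delgado→Lot D ($153), Varga→Lot B ($125), Okafor→Lot E ($126), Huang→Lot C ($130) — total 153+125+126+130 = $534.
Max-entry greedy (repeatedly take the single best remaining cell) gives $528, worse by 6.
Next-best assignment: Delgado→Lot D, Varga→Lot C, Okafor→Lot E, Huang→Lot B = $528.
Every other assignment is strictly worse.

Max total: $534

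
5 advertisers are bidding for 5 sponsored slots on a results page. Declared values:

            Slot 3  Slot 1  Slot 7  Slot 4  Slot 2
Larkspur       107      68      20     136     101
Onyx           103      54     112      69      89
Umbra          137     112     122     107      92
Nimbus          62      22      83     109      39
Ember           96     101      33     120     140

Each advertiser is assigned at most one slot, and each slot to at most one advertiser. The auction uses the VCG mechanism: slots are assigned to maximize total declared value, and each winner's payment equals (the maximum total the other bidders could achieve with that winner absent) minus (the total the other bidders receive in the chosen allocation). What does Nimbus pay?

Efficient allocation: Larkspur→Slot 3 ($107), Onyx→Slot 7 ($112), Umbra→Slot 1 ($112), Nimbus→Slot 4 ($109), Ember→Slot 2 ($140); total welfare W = $580.
Nimbus receives Slot 4 at value $109, so the others get W − 109 = $471.
Without Nimbus: best allocation of the remaining 4 bidders over all 5 slots is Larkspur→Slot 4 ($136), Onyx→Slot 7 ($112), Umbra→Slot 3 ($137), Ember→Slot 2 ($140), total $525.
VCG payment = (others' best without Nimbus) − (others' welfare with Nimbus) = 525 − 471 = $54.

Nimbus pays $54.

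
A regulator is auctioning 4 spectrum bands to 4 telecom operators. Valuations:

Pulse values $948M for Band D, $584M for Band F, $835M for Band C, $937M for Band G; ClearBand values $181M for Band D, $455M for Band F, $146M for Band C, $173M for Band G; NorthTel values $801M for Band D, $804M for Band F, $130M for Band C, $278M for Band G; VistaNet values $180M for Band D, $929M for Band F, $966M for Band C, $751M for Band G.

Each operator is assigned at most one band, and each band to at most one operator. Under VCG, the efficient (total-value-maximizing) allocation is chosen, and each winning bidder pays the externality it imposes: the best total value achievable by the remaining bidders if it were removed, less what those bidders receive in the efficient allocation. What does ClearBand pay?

ClearBand pays $14M.

Efficient allocation: Pulse→Band G ($937M), ClearBand→Band F ($455M), NorthTel→Band D ($801M), VistaNet→Band C ($966M); total welfare W = $3159M.
ClearBand receives Band F at value $455M, so the others get W − 455 = $2704M.
Without ClearBand: best allocation of the remaining 3 bidders over all 4 bands is Pulse→Band D ($948M), NorthTel→Band F ($804M), VistaNet→Band C ($966M), total $2718M.
VCG payment = (others' best without ClearBand) − (others' welfare with ClearBand) = 2718 − 2704 = $14M.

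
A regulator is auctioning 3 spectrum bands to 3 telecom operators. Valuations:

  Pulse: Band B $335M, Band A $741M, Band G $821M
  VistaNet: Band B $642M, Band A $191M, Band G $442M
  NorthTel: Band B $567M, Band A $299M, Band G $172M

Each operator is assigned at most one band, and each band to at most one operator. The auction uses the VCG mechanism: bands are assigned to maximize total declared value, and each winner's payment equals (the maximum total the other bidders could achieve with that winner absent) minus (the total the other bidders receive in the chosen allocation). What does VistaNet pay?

Efficient allocation: Pulse→Band G ($821M), VistaNet→Band B ($642M), NorthTel→Band A ($299M); total welfare W = $1762M.
VistaNet receives Band B at value $642M, so the others get W − 642 = $1120M.
Without VistaNet: best allocation of the remaining 2 bidders over all 3 bands is Pulse→Band G ($821M), NorthTel→Band B ($567M), total $1388M.
VCG payment = (others' best without VistaNet) − (others' welfare with VistaNet) = 1388 − 1120 = $268M.

VistaNet pays $268M.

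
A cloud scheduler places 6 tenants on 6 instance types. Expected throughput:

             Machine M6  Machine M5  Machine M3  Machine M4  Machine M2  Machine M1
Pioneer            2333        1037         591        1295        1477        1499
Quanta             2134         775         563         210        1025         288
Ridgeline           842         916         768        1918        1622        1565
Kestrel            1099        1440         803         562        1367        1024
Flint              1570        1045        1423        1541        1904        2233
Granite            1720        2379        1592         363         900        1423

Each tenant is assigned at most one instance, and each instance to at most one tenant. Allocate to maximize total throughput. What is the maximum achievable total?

Optimal: Pioneer→Machine M2 (1477 ops/s), Quanta→Machine M6 (2134 ops/s), Ridgeline→Machine M4 (1918 ops/s), Kestrel→Machine M3 (803 ops/s), Flint→Machine M1 (2233 ops/s), Granite→Machine M5 (2379 ops/s) — total 1477+2134+1918+803+2233+2379 = 10944 ops/s.
Max-entry greedy (repeatedly take the single best remaining cell) gives 10793 ops/s, worse by 151.
Next-best assignment: Pioneer→Machine M2, Quanta→Machine M6, Ridgeline→Machine M4, Kestrel→Machine M5, Flint→Machine M1, Granite→Machine M3 = 10794 ops/s.

Max total: 10944 ops/s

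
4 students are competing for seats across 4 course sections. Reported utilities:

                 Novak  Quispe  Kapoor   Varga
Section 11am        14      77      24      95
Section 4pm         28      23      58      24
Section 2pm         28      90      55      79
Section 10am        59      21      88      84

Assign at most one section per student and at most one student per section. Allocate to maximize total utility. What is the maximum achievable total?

Max total: 302 points

This is the linear assignment problem.
Optimal: Novak→Section 10am (59 points), Quispe→Section 2pm (90 points), Kapoor→Section 4pm (58 points), Varga→Section 11am (95 points) — total 59+90+58+95 = 302 points.
Max-entry greedy (repeatedly take the single best remaining cell) gives 301 points, worse by 1.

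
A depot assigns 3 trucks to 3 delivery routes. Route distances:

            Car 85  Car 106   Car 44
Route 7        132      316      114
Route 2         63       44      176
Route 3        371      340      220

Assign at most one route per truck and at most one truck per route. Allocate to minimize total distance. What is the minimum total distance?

Min total: 396 km

Treat this as an assignment problem: match each truck to one route.
Optimal: Car 85→Route 7 (132 km), Car 106→Route 2 (44 km), Car 44→Route 3 (220 km) — total 132+44+220 = 396 km.
Column-greedy (each route in turn goes to its cheapest remaining truck) gives 529 km, worse by 133.
No other one-to-one assignment undercuts 396 km.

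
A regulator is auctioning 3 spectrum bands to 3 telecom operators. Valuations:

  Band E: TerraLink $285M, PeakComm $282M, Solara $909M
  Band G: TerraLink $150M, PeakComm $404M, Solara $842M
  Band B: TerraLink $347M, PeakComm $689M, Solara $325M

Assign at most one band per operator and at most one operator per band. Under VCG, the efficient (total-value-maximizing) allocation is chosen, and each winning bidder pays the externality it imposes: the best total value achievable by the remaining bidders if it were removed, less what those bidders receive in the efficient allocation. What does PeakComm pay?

Efficient allocation: TerraLink→Band E ($285M), PeakComm→Band B ($689M), Solara→Band G ($842M); total welfare W = $1816M.
PeakComm receives Band B at value $689M, so the others get W − 689 = $1127M.
Without PeakComm: best allocation of the remaining 2 bidders over all 3 bands is TerraLink→Band B ($347M), Solara→Band E ($909M), total $1256M.
VCG payment = (others' best without PeakComm) − (others' welfare with PeakComm) = 1256 − 1127 = $129M.

PeakComm pays $129M.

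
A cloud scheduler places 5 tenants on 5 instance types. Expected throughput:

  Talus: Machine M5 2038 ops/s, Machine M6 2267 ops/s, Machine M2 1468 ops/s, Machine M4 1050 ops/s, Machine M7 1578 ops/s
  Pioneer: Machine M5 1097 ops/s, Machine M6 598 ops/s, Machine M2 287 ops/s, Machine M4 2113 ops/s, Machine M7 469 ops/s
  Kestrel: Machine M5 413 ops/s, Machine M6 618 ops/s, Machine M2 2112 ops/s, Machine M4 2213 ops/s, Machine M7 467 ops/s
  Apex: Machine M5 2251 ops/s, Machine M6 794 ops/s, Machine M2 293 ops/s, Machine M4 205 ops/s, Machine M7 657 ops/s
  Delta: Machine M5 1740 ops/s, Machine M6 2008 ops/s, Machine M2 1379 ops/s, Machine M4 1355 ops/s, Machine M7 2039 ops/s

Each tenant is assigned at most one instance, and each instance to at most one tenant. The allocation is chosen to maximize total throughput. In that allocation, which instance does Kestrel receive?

Optimal: Talus→Machine M6 (2267 ops/s), Pioneer→Machine M4 (2113 ops/s), Kestrel→Machine M2 (2112 ops/s), Apex→Machine M5 (2251 ops/s), Delta→Machine M7 (2039 ops/s) — total 2267+2113+2112+2251+2039 = 10782 ops/s.
Max-entry greedy (repeatedly take the single best remaining cell) gives 9057 ops/s, worse by 1725.
Kestrel's own top instance is Machine M4 (2213 ops/s), but forcing Kestrel→Machine M4 and reassigning the rest optimally gives only 9057 ops/s — worse by 1725.

Kestrel receives Machine M2.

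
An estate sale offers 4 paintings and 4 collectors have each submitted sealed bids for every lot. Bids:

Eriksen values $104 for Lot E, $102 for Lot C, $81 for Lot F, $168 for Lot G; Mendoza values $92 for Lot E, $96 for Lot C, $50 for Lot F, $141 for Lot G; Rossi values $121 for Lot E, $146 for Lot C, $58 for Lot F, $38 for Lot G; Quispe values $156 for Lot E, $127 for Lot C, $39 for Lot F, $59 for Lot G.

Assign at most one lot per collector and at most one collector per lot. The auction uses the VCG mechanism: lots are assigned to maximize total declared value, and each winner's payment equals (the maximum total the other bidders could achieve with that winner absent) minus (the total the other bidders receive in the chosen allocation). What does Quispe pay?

Quispe pays $38.

Efficient allocation: Eriksen→Lot F ($81), Mendoza→Lot G ($141), Rossi→Lot C ($146), Quispe→Lot E ($156); total welfare W = $524.
Quispe receives Lot E at value $156, so the others get W − 156 = $368.
Without Quispe: best allocation of the remaining 3 bidders over all 4 lots is Eriksen→Lot G ($168), Mendoza→Lot E ($92), Rossi→Lot C ($146), total $406.
VCG payment = (others' best without Quispe) − (others' welfare with Quispe) = 406 − 368 = $38.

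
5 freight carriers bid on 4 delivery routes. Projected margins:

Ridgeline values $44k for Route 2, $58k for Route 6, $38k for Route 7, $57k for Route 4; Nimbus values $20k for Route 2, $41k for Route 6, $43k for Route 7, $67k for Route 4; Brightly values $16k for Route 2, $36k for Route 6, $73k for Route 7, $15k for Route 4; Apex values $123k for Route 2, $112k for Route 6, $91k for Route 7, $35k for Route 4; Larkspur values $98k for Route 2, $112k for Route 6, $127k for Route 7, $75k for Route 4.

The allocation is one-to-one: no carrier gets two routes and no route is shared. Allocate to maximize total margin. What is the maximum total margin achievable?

Maximum total: $375k

Treat this as an assignment problem: match each carrier to one route.
Optimal: Apex→Route 2 ($123k), Ridgeline→Route 6 ($58k), Larkspur→Route 7 ($127k), Nimbus→Route 4 ($67k) — total 123+58+127+67 = $375k.
Row-greedy (each carrier in turn takes its best remaining route) gives $321k, worse by 54.
No other one-to-one assignment exceeds $375k.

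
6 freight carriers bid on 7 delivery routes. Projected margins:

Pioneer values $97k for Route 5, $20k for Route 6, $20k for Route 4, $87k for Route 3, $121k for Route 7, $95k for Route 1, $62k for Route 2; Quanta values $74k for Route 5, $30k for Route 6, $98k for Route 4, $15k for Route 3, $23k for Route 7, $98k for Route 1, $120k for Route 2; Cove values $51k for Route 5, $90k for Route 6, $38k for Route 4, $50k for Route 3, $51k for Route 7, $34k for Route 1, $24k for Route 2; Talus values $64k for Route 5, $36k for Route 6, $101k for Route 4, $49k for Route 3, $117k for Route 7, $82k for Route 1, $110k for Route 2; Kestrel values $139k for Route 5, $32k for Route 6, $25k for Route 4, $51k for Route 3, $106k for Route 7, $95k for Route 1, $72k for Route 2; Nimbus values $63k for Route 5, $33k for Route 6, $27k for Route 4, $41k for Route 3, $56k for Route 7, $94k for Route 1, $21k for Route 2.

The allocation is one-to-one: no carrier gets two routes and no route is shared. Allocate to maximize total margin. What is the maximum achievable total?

Max total: $665k

Treat this as an assignment problem: match each carrier to one route.
Optimal: Pioneer→Route 7 ($121k), Quanta→Route 2 ($120k), Cove→Route 6 ($90k), Talus→Route 4 ($101k), Kestrel→Route 5 ($139k), Nimbus→Route 1 ($94k) — total 121+120+90+101+139+94 = $665k.
Column-greedy (each route in turn goes to its best remaining carrier) gives $571k, worse by 94.
Next-best assignment: Pioneer→Route 7, Quanta→Route 4, Cove→Route 6, Talus→Route 2, Kestrel→Route 5, Nimbus→Route 1 = $652k.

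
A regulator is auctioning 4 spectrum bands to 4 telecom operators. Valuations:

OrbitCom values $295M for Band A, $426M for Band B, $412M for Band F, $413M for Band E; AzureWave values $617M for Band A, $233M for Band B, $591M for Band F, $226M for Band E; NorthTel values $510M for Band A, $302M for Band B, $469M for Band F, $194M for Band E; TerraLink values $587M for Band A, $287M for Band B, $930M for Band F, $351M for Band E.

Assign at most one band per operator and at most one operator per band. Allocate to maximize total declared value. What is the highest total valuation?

Max total: $2262M

Optimal: OrbitCom→Band E ($413M), AzureWave→Band A ($617M), NorthTel→Band B ($302M), TerraLink→Band F ($930M) — total 413+617+302+930 = $2262M.
Max-entry greedy (repeatedly take the single best remaining cell) gives $2167M, worse by 95.
Next-best assignment: OrbitCom→Band B, AzureWave→Band A, NorthTel→Band E, TerraLink→Band F = $2167M.
Every other assignment is strictly worse.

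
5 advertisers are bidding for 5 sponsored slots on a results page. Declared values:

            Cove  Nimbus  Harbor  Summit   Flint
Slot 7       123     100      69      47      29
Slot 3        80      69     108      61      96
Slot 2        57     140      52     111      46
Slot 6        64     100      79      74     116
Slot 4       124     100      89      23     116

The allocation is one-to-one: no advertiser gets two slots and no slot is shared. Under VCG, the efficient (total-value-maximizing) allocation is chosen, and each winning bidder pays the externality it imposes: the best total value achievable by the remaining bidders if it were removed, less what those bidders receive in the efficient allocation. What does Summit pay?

Summit pays $1.

Efficient allocation: Cove→Slot 7 ($123), Nimbus→Slot 2 ($140), Harbor→Slot 3 ($108), Summit→Slot 6 ($74), Flint→Slot 4 ($116); total welfare W = $561.
Summit receives Slot 6 at value $74, so the others get W − 74 = $487.
Without Summit: best allocation of the remaining 4 bidders over all 5 slots is Cove→Slot 4 ($124), Nimbus→Slot 2 ($140), Harbor→Slot 3 ($108), Flint→Slot 6 ($116), total $488.
VCG payment = (others' best without Summit) − (others' welfare with Summit) = 488 − 487 = $1.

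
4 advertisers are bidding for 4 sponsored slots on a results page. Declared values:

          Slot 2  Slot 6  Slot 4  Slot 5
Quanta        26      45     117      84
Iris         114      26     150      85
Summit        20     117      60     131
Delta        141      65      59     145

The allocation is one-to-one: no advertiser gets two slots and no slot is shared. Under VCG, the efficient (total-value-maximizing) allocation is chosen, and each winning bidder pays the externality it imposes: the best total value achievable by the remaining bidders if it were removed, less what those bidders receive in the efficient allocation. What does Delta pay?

Delta pays $14.

Efficient allocation: Quanta→Slot 4 ($117), Iris→Slot 2 ($114), Summit→Slot 6 ($117), Delta→Slot 5 ($145); total welfare W = $493.
Delta receives Slot 5 at value $145, so the others get W − 145 = $348.
Without Delta: best allocation of the remaining 3 bidders over all 4 slots is Quanta→Slot 4 ($117), Iris→Slot 2 ($114), Summit→Slot 5 ($131), total $362.
VCG payment = (others' best without Delta) − (others' welfare with Delta) = 362 − 348 = $14.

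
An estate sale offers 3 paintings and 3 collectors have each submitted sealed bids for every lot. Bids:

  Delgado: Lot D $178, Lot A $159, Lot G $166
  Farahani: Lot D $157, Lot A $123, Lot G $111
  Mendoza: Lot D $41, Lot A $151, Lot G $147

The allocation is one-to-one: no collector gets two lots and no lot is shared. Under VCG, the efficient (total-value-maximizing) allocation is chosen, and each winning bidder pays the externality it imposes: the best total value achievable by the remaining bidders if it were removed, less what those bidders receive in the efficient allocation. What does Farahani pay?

Farahani pays $12.

Efficient allocation: Delgado→Lot G ($166), Farahani→Lot D ($157), Mendoza→Lot A ($151); total welfare W = $474.
Farahani receives Lot D at value $157, so the others get W − 157 = $317.
Without Farahani: best allocation of the remaining 2 bidders over all 3 lots is Delgado→Lot D ($178), Mendoza→Lot A ($151), total $329.
VCG payment = (others' best without Farahani) − (others' welfare with Farahani) = 329 − 317 = $12.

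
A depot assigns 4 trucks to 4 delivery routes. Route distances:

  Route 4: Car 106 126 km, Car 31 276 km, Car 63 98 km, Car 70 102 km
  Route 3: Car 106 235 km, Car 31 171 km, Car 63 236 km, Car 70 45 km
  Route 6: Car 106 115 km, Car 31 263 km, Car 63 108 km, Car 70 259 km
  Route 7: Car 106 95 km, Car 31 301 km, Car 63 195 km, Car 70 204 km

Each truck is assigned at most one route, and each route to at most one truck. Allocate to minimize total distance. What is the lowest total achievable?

Minimum total: 476 km

Optimal: Car 106→Route 7 (95 km), Car 31→Route 3 (171 km), Car 63→Route 6 (108 km), Car 70→Route 4 (102 km) — total 95+171+108+102 = 476 km.
Column-greedy (each route in turn goes to its cheapest remaining truck) gives 559 km, worse by 83.
Next-best assignment: Car 106→Route 7, Car 31→Route 6, Car 63→Route 4, Car 70→Route 3 = 501 km.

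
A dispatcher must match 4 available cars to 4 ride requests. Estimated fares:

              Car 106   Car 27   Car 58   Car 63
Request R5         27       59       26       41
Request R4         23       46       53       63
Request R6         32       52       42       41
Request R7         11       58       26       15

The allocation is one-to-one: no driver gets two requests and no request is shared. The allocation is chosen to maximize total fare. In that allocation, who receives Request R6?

Car 58 receives Request R6.

Optimal: Car 106→Request R5 ($27), Car 27→Request R7 ($58), Car 58→Request R6 ($42), Car 63→Request R4 ($63) — total 27+58+42+63 = $190.
Max-entry greedy (repeatedly take the single best remaining cell) gives $175, worse by 15.
No other one-to-one assignment exceeds $190.
Car 58's own top request is Request R4 ($53), but forcing Car 58→Request R4 and reassigning the rest optimally gives only $184 — worse by 6.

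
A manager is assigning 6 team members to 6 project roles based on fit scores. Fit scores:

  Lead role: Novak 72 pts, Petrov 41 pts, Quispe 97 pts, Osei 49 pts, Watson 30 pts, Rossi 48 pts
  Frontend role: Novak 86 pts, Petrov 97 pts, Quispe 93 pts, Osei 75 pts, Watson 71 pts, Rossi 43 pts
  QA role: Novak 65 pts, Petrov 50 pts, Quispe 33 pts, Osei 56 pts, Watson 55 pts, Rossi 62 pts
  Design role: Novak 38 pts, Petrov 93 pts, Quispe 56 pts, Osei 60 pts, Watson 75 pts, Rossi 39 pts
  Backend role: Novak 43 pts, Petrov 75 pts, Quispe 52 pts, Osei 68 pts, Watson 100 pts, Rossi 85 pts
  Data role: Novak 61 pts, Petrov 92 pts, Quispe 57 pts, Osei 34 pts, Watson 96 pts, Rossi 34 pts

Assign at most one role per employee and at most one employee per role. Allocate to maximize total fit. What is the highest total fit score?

Max total: 513 pts

Optimal: Novak→Frontend role (86 pts), Petrov→Design role (93 pts), Quispe→Lead role (97 pts), Osei→QA role (56 pts), Watson→Data role (96 pts), Rossi→Backend role (85 pts) — total 86+93+97+56+96+85 = 513 pts.
Next-best assignment: Novak→QA role, Petrov→Design role, Quispe→Lead role, Osei→Frontend role, Watson→Data role, Rossi→Backend role = 511 pts.
Swapping Osei↔Quispe (Osei→Lead role 49 pts, Quispe→QA role 33 pts) loses 71.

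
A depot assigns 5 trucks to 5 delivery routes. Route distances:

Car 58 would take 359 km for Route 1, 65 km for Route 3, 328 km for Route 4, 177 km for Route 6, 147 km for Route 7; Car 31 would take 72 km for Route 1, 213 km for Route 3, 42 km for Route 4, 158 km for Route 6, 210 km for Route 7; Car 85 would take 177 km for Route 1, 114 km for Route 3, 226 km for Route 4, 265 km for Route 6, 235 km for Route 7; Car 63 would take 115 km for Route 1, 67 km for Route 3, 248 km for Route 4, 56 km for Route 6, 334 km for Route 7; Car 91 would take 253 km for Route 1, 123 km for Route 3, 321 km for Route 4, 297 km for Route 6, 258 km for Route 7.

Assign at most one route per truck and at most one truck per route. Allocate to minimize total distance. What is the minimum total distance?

Optimal: Car 58→Route 7 (147 km), Car 31→Route 4 (42 km), Car 85→Route 1 (177 km), Car 63→Route 6 (56 km), Car 91→Route 3 (123 km) — total 147+42+177+56+123 = 545 km.
Column-greedy (each route in turn goes to its cheapest remaining truck) gives 677 km, worse by 132.
No other one-to-one assignment undercuts 545 km.

Min total: 545 km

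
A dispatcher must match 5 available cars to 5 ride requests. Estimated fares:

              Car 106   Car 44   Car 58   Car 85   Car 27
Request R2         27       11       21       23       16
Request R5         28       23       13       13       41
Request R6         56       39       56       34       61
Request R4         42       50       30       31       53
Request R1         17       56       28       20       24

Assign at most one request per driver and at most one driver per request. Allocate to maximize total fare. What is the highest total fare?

Maximum total: $218

Optimal: Car 106→Request R4 ($42), Car 44→Request R1 ($56), Car 58→Request R6 ($56), Car 85→Request R2 ($23), Car 27→Request R5 ($41) — total 42+56+56+23+41 = $218.
Max-entry greedy (repeatedly take the single best remaining cell) gives $195, worse by 23.
Every other assignment is strictly worse.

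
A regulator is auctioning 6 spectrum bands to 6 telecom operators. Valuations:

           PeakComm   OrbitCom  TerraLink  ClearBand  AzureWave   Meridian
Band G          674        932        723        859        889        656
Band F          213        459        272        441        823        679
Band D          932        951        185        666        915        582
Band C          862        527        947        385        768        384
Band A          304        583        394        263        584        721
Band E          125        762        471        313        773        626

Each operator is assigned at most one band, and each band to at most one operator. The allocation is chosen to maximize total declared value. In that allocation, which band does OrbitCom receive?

This is a one-to-one assignment (maximum-weight bipartite matching).
Optimal: PeakComm→Band D ($932M), OrbitCom→Band E ($762M), TerraLink→Band C ($947M), ClearBand→Band G ($859M), AzureWave→Band F ($823M), Meridian→Band A ($721M) — total 932+762+947+859+823+721 = $5044M.
Next-best assignment: PeakComm→Band D, OrbitCom→Band A, TerraLink→Band C, ClearBand→Band G, AzureWave→Band E, Meridian→Band F = $4773M.
Checked against all permutations: $5044M is optimal.
OrbitCom's own top band is Band D ($951M), but forcing OrbitCom→Band D and reassigning the rest optimally gives only $4687M — worse by 357.

OrbitCom receives Band E.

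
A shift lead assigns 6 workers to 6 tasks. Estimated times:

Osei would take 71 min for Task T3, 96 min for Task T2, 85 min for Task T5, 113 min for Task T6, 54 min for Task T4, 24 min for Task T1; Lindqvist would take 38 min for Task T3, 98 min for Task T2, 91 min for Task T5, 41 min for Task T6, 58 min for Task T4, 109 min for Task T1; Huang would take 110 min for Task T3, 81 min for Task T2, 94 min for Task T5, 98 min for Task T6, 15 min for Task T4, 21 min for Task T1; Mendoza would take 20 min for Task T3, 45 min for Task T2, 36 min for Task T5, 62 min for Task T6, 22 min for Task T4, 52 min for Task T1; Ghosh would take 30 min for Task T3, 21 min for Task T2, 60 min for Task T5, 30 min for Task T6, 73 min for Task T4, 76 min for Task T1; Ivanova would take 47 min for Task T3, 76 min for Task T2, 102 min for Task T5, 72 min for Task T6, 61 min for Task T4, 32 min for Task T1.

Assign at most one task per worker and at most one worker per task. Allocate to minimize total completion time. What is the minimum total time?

Optimal: Osei→Task T1 (24 min), Lindqvist→Task T6 (41 min), Huang→Task T4 (15 min), Mendoza→Task T5 (36 min), Ghosh→Task T2 (21 min), Ivanova→Task T3 (47 min) — total 24+41+15+36+21+47 = 184 min.
Column-greedy (each task in turn goes to its cheapest remaining worker) gives 214 min, worse by 30.
Next-best assignment: Osei→Task T1, Lindqvist→Task T3, Huang→Task T4, Mendoza→Task T5, Ghosh→Task T2, Ivanova→Task T6 = 206 min.
Swapping Osei↔Ivanova (Osei→Task T3 71 min, Ivanova→Task T1 32 min) adds 32.
Checked against all permutations: 184 min is optimal.

Minimum total: 184 min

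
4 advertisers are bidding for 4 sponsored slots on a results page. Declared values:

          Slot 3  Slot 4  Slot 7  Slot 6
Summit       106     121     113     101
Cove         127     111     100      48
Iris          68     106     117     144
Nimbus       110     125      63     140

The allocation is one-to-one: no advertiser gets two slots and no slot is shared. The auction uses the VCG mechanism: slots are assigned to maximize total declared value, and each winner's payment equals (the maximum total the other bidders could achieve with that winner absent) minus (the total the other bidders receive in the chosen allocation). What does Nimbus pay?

Efficient allocation: Summit→Slot 7 ($113), Cove→Slot 3 ($127), Iris→Slot 6 ($144), Nimbus→Slot 4 ($125); total welfare W = $509.
Nimbus receives Slot 4 at value $125, so the others get W − 125 = $384.
Without Nimbus: best allocation of the remaining 3 bidders over all 4 slots is Summit→Slot 4 ($121), Cove→Slot 3 ($127), Iris→Slot 6 ($144), total $392.
VCG payment = (others' best without Nimbus) − (others' welfare with Nimbus) = 392 − 384 = $8.

Nimbus pays $8.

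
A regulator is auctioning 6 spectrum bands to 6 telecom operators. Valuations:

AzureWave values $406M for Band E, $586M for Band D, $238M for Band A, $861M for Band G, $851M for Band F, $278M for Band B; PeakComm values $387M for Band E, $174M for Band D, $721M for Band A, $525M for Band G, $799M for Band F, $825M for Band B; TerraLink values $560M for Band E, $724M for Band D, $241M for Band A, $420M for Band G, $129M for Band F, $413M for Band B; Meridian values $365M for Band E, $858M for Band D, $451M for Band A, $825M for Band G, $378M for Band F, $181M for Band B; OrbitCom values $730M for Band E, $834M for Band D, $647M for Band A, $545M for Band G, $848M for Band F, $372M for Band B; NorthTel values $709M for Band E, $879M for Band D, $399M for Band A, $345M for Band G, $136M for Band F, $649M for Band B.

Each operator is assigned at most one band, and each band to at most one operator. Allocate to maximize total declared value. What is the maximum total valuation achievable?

Optimal: AzureWave→Band F ($851M), PeakComm→Band B ($825M), TerraLink→Band E ($560M), Meridian→Band G ($825M), OrbitCom→Band A ($647M), NorthTel→Band D ($879M) — total 851+825+560+825+647+879 = $4587M.
Row-greedy (each operator in turn takes its best remaining band) gives $4418M, worse by 169.
Next-best assignment: AzureWave→Band F, PeakComm→Band B, TerraLink→Band D, Meridian→Band G, OrbitCom→Band A, NorthTel→Band E = $4581M.
Every other assignment is strictly worse.

Max total: $4587M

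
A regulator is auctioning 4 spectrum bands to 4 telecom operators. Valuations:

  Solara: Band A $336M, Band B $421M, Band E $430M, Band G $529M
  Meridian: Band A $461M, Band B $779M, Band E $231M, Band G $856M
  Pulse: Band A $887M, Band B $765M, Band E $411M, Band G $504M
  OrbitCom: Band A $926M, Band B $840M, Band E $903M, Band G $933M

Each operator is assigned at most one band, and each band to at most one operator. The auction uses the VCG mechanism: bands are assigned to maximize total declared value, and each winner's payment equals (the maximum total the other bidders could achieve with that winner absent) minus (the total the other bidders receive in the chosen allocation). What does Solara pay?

Solara pays $77M.

Efficient allocation: Solara→Band G ($529M), Meridian→Band B ($779M), Pulse→Band A ($887M), OrbitCom→Band E ($903M); total welfare W = $3098M.
Solara receives Band G at value $529M, so the others get W − 529 = $2569M.
Without Solara: best allocation of the remaining 3 bidders over all 4 bands is Meridian→Band G ($856M), Pulse→Band A ($887M), OrbitCom→Band E ($903M), total $2646M.
VCG payment = (others' best without Solara) − (others' welfare with Solara) = 2646 − 2569 = $77M.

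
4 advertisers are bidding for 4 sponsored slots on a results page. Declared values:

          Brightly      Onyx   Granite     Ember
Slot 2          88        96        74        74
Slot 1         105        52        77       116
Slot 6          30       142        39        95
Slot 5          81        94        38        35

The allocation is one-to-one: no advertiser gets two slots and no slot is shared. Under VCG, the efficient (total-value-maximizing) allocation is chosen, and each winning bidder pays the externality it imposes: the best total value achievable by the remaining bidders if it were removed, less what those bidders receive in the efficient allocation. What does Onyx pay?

Onyx pays $3.

Efficient allocation: Brightly→Slot 5 ($81), Onyx→Slot 6 ($142), Granite→Slot 2 ($74), Ember→Slot 1 ($116); total welfare W = $413.
Onyx receives Slot 6 at value $142, so the others get W − 142 = $271.
Without Onyx: best allocation of the remaining 3 bidders over all 4 slots is Brightly→Slot 1 ($105), Granite→Slot 2 ($74), Ember→Slot 6 ($95), total $274.
VCG payment = (others' best without Onyx) − (others' welfare with Onyx) = 274 − 271 = $3.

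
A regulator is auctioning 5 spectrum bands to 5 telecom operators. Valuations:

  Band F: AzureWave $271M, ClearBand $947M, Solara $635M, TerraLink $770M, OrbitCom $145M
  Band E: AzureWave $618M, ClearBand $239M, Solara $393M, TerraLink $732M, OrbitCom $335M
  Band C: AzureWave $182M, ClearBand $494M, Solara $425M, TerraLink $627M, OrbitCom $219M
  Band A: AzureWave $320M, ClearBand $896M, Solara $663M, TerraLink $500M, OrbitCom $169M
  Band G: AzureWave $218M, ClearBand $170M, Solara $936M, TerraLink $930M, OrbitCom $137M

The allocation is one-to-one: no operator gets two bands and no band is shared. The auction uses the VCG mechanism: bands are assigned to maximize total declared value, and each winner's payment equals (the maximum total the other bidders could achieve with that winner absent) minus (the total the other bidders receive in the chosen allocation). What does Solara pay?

Efficient allocation: AzureWave→Band E ($618M), ClearBand→Band A ($896M), Solara→Band G ($936M), TerraLink→Band F ($770M), OrbitCom→Band C ($219M); total welfare W = $3439M.
Solara receives Band G at value $936M, so the others get W − 936 = $2503M.
Without Solara: best allocation of the remaining 4 bidders over all 5 bands is AzureWave→Band E ($618M), ClearBand→Band F ($947M), TerraLink→Band G ($930M), OrbitCom→Band C ($219M), total $2714M.
VCG payment = (others' best without Solara) − (others' welfare with Solara) = 2714 − 2503 = $211M.

Solara pays $211M.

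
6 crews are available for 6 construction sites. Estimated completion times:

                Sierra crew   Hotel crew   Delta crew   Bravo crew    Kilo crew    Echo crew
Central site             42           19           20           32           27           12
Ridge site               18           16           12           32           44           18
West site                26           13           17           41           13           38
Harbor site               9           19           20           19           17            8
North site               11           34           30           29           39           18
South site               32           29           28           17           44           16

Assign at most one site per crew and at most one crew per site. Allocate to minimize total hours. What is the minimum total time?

Min total: 80 hours

Treat this as an assignment problem: match each crew to one site.
Optimal: Sierra crew→North site (11 hours), Hotel crew→Central site (19 hours), Delta crew→Ridge site (12 hours), Bravo crew→South site (17 hours), Kilo crew→West site (13 hours), Echo crew→Harbor site (8 hours) — total 11+19+12+17+13+8 = 80 hours.
Column-greedy (each site in turn goes to its cheapest remaining crew) gives 119 hours, worse by 39.
Next-best assignment: Sierra crew→North site, Hotel crew→West site, Delta crew→Ridge site, Bravo crew→South site, Kilo crew→Harbor site, Echo crew→Central site = 82 hours.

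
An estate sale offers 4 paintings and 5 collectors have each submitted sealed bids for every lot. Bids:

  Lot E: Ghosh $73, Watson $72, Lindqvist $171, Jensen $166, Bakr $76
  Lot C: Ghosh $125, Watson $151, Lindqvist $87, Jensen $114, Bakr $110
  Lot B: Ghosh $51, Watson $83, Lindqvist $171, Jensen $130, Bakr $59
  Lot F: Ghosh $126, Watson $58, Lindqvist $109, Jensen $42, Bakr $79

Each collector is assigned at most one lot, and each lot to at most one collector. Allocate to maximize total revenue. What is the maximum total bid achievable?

This is the linear assignment problem.
Optimal: Jensen→Lot E ($166), Watson→Lot C ($151), Lindqvist→Lot B ($171), Ghosh→Lot F ($126) — total 166+151+171+126 = $614.
Column-greedy (each lot in turn goes to its best remaining collector) gives $578, worse by 36.
Next-best assignment: Lindqvist→Lot E, Watson→Lot C, Jensen→Lot B, Ghosh→Lot F = $578.

Max total: $614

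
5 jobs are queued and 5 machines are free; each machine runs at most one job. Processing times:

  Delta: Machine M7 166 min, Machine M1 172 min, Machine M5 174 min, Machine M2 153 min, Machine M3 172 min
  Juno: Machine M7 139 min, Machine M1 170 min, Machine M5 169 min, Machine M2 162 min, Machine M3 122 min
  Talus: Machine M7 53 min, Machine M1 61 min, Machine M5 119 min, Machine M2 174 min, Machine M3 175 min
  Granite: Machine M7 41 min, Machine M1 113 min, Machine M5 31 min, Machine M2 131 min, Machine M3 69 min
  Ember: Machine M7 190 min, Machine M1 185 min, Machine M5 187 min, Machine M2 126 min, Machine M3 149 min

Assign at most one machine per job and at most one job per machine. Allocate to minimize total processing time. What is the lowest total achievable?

Optimal: Delta→Machine M1 (172 min), Juno→Machine M3 (122 min), Talus→Machine M7 (53 min), Granite→Machine M5 (31 min), Ember→Machine M2 (126 min) — total 172+122+53+31+126 = 504 min.
Row-greedy (each job in turn takes its cheapest remaining machine) gives 544 min, worse by 40.
Swapping Granite↔Juno (Granite→Machine M3 69 min, Juno→Machine M5 169 min) adds 85.

Min total: 504 min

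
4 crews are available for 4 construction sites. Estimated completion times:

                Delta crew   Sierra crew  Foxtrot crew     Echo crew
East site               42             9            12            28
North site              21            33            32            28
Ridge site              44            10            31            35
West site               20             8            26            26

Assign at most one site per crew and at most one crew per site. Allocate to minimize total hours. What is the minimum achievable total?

Minimum total: 69 hours

Treat this as an assignment problem: match each crew to one site.
Optimal: Delta crew→North site (21 hours), Sierra crew→Ridge site (10 hours), Foxtrot crew→East site (12 hours), Echo crew→West site (26 hours) — total 21+10+12+26 = 69 hours.
Min-entry greedy (repeatedly take the single cheapest remaining cell) gives 76 hours, worse by 7.
Next-best assignment: Delta crew→West site, Sierra crew→Ridge site, Foxtrot crew→East site, Echo crew→North site = 70 hours.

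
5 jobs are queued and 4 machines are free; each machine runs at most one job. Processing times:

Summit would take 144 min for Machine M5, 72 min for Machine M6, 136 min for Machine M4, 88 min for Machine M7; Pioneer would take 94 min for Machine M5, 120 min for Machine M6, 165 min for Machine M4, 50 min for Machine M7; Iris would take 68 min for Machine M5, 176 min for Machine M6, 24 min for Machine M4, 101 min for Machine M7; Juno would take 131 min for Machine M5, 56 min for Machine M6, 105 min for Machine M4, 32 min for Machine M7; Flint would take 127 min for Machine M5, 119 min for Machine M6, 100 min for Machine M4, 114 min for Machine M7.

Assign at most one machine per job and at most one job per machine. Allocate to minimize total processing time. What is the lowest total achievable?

Min total: 222 min

This is a one-to-one assignment (minimum-cost bipartite matching).
Optimal: Pioneer→Machine M5 (94 min), Summit→Machine M6 (72 min), Iris→Machine M4 (24 min), Juno→Machine M7 (32 min) — total 94+72+24+32 = 222 min.
Column-greedy (each machine in turn goes to its cheapest remaining job) gives 274 min, worse by 52.
Swapping Summit↔Iris (Summit→Machine M4 136 min, Iris→Machine M6 176 min) adds 216.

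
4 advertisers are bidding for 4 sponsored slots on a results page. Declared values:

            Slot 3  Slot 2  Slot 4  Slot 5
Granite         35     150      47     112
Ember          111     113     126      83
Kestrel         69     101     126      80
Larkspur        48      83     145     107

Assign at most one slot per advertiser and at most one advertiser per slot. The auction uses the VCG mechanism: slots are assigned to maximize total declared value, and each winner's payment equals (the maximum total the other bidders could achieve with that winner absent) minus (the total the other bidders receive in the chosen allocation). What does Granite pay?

Efficient allocation: Granite→Slot 2 ($150), Ember→Slot 3 ($111), Kestrel→Slot 4 ($126), Larkspur→Slot 5 ($107); total welfare W = $494.
Granite receives Slot 2 at value $150, so the others get W − 150 = $344.
Without Granite: best allocation of the remaining 3 bidders over all 4 slots is Ember→Slot 3 ($111), Kestrel→Slot 2 ($101), Larkspur→Slot 4 ($145), total $357.
VCG payment = (others' best without Granite) − (others' welfare with Granite) = 357 − 344 = $13.

Granite pays $13.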